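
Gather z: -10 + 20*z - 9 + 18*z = 38*z - 19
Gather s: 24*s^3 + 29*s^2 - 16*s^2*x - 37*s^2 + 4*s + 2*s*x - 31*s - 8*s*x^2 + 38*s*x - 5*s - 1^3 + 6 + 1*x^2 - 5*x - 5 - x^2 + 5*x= 24*s^3 + s^2*(-16*x - 8) + s*(-8*x^2 + 40*x - 32)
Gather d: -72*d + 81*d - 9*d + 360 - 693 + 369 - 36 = 0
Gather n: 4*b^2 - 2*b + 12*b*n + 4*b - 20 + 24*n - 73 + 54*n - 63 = 4*b^2 + 2*b + n*(12*b + 78) - 156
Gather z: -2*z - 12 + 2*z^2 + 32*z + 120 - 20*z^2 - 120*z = -18*z^2 - 90*z + 108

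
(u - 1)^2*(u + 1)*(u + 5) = u^4 + 4*u^3 - 6*u^2 - 4*u + 5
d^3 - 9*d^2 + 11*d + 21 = (d - 7)*(d - 3)*(d + 1)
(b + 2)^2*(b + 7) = b^3 + 11*b^2 + 32*b + 28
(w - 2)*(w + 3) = w^2 + w - 6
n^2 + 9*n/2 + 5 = (n + 2)*(n + 5/2)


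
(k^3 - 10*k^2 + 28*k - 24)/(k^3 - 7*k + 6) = (k^2 - 8*k + 12)/(k^2 + 2*k - 3)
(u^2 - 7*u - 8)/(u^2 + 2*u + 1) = (u - 8)/(u + 1)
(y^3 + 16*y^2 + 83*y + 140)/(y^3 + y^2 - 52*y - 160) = (y + 7)/(y - 8)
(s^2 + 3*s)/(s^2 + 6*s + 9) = s/(s + 3)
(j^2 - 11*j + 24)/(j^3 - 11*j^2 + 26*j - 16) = (j - 3)/(j^2 - 3*j + 2)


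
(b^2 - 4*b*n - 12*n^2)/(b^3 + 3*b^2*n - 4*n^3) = (b - 6*n)/(b^2 + b*n - 2*n^2)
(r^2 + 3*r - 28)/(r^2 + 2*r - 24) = (r + 7)/(r + 6)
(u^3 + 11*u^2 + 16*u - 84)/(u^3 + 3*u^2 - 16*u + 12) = (u + 7)/(u - 1)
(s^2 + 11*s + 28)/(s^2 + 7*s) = (s + 4)/s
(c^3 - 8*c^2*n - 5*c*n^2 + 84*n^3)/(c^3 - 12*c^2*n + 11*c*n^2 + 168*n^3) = (c - 4*n)/(c - 8*n)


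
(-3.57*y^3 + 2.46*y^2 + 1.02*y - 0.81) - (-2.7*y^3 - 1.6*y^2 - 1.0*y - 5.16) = -0.87*y^3 + 4.06*y^2 + 2.02*y + 4.35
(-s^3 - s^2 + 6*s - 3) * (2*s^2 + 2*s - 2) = -2*s^5 - 4*s^4 + 12*s^3 + 8*s^2 - 18*s + 6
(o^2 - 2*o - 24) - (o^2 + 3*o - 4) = -5*o - 20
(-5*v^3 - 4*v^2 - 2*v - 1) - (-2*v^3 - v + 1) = -3*v^3 - 4*v^2 - v - 2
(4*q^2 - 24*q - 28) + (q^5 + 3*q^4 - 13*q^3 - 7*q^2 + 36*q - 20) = q^5 + 3*q^4 - 13*q^3 - 3*q^2 + 12*q - 48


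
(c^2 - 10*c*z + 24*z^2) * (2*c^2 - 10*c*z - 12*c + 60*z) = 2*c^4 - 30*c^3*z - 12*c^3 + 148*c^2*z^2 + 180*c^2*z - 240*c*z^3 - 888*c*z^2 + 1440*z^3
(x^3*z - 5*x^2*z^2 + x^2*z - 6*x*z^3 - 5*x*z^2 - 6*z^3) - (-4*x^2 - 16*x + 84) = x^3*z - 5*x^2*z^2 + x^2*z + 4*x^2 - 6*x*z^3 - 5*x*z^2 + 16*x - 6*z^3 - 84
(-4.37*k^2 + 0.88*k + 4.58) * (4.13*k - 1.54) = -18.0481*k^3 + 10.3642*k^2 + 17.5602*k - 7.0532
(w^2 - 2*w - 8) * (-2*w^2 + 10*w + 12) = -2*w^4 + 14*w^3 + 8*w^2 - 104*w - 96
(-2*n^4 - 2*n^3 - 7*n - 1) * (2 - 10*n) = 20*n^5 + 16*n^4 - 4*n^3 + 70*n^2 - 4*n - 2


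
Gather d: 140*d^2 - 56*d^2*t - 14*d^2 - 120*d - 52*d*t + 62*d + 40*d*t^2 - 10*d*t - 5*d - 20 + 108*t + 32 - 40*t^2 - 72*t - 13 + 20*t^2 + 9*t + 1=d^2*(126 - 56*t) + d*(40*t^2 - 62*t - 63) - 20*t^2 + 45*t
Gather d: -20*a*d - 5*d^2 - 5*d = -5*d^2 + d*(-20*a - 5)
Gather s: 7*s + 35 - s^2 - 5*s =-s^2 + 2*s + 35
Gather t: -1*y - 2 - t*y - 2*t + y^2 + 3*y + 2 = t*(-y - 2) + y^2 + 2*y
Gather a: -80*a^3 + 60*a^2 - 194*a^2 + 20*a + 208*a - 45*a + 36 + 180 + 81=-80*a^3 - 134*a^2 + 183*a + 297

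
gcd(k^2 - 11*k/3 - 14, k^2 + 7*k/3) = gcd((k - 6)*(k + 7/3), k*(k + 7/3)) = k + 7/3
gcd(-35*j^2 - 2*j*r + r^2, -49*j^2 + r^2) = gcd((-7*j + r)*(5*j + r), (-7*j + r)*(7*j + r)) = -7*j + r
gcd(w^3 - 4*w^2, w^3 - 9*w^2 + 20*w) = w^2 - 4*w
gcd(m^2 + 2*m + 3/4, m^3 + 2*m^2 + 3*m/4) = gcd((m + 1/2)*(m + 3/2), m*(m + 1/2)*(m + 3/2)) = m^2 + 2*m + 3/4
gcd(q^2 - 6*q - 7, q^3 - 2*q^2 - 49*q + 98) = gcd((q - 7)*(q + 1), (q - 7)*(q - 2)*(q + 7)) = q - 7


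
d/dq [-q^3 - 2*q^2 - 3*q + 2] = -3*q^2 - 4*q - 3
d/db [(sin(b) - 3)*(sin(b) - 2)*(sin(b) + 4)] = (3*sin(b)^2 - 2*sin(b) - 14)*cos(b)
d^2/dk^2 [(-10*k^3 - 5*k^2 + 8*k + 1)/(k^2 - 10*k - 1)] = 8*(-263*k^3 - 78*k^2 - 9*k + 4)/(k^6 - 30*k^5 + 297*k^4 - 940*k^3 - 297*k^2 - 30*k - 1)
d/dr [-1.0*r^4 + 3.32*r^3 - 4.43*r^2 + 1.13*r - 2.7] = -4.0*r^3 + 9.96*r^2 - 8.86*r + 1.13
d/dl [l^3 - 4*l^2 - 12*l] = 3*l^2 - 8*l - 12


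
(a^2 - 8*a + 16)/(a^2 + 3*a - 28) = (a - 4)/(a + 7)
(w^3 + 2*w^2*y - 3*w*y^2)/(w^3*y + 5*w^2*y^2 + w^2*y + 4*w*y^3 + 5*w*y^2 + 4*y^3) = w*(w^2 + 2*w*y - 3*y^2)/(y*(w^3 + 5*w^2*y + w^2 + 4*w*y^2 + 5*w*y + 4*y^2))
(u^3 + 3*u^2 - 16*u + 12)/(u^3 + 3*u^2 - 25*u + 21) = (u^2 + 4*u - 12)/(u^2 + 4*u - 21)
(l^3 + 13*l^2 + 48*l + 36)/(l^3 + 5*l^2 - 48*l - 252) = (l + 1)/(l - 7)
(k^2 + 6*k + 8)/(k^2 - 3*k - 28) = (k + 2)/(k - 7)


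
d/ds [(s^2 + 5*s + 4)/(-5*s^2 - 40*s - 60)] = (-3*s^2 - 16*s - 28)/(5*(s^4 + 16*s^3 + 88*s^2 + 192*s + 144))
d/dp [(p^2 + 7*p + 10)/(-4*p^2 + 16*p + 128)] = (11*p^2 + 84*p + 184)/(4*(p^4 - 8*p^3 - 48*p^2 + 256*p + 1024))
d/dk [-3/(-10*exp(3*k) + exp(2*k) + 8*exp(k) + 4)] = 6*(-15*exp(2*k) + exp(k) + 4)*exp(k)/(-10*exp(3*k) + exp(2*k) + 8*exp(k) + 4)^2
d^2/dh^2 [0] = 0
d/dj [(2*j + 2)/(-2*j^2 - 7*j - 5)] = 4/(4*j^2 + 20*j + 25)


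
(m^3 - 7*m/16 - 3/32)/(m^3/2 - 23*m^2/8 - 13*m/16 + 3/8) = (16*m^2 - 8*m - 3)/(2*(4*m^2 - 25*m + 6))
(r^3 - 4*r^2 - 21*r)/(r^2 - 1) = r*(r^2 - 4*r - 21)/(r^2 - 1)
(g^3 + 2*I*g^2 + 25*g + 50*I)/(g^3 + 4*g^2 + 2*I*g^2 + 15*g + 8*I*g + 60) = (g^2 - 3*I*g + 10)/(g^2 + g*(4 - 3*I) - 12*I)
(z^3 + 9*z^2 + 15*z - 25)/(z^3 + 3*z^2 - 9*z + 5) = (z + 5)/(z - 1)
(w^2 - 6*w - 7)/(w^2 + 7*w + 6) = (w - 7)/(w + 6)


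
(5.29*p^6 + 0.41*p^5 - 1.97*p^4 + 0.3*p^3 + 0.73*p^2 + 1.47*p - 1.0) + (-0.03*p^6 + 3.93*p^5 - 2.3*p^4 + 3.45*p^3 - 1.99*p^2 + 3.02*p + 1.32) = 5.26*p^6 + 4.34*p^5 - 4.27*p^4 + 3.75*p^3 - 1.26*p^2 + 4.49*p + 0.32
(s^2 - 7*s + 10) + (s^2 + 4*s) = 2*s^2 - 3*s + 10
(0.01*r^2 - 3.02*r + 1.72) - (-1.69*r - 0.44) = 0.01*r^2 - 1.33*r + 2.16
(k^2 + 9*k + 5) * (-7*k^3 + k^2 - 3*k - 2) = -7*k^5 - 62*k^4 - 29*k^3 - 24*k^2 - 33*k - 10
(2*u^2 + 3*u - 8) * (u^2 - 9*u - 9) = 2*u^4 - 15*u^3 - 53*u^2 + 45*u + 72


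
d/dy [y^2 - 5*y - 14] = 2*y - 5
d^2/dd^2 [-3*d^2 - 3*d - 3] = -6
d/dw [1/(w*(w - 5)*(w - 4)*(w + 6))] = (-4*w^3 + 9*w^2 + 68*w - 120)/(w^2*(w^6 - 6*w^5 - 59*w^4 + 444*w^3 + 436*w^2 - 8160*w + 14400))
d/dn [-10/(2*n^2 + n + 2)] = 10*(4*n + 1)/(2*n^2 + n + 2)^2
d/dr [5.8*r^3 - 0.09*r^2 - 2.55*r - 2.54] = 17.4*r^2 - 0.18*r - 2.55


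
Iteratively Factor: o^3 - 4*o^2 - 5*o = (o + 1)*(o^2 - 5*o) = o*(o + 1)*(o - 5)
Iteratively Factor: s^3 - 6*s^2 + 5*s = (s - 5)*(s^2 - s) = (s - 5)*(s - 1)*(s)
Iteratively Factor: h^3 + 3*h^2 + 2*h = (h)*(h^2 + 3*h + 2) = h*(h + 1)*(h + 2)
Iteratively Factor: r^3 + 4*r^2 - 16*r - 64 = (r + 4)*(r^2 - 16) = (r - 4)*(r + 4)*(r + 4)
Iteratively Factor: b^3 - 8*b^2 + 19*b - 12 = (b - 1)*(b^2 - 7*b + 12) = (b - 4)*(b - 1)*(b - 3)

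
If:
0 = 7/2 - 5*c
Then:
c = 7/10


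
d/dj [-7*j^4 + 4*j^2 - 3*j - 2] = -28*j^3 + 8*j - 3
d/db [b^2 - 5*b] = 2*b - 5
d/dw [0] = 0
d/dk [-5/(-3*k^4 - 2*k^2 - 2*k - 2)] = 10*(-6*k^3 - 2*k - 1)/(3*k^4 + 2*k^2 + 2*k + 2)^2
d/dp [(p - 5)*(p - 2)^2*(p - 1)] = 4*p^3 - 30*p^2 + 66*p - 44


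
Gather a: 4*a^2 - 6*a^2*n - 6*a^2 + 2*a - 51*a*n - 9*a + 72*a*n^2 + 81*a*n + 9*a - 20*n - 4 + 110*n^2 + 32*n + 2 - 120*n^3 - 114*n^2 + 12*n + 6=a^2*(-6*n - 2) + a*(72*n^2 + 30*n + 2) - 120*n^3 - 4*n^2 + 24*n + 4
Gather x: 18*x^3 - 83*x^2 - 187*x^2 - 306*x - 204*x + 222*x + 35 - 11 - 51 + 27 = 18*x^3 - 270*x^2 - 288*x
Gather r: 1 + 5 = 6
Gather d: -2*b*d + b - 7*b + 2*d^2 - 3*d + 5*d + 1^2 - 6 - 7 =-6*b + 2*d^2 + d*(2 - 2*b) - 12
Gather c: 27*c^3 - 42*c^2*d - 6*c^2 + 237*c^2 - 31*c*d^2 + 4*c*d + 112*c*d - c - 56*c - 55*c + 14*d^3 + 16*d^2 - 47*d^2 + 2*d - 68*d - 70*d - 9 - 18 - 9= 27*c^3 + c^2*(231 - 42*d) + c*(-31*d^2 + 116*d - 112) + 14*d^3 - 31*d^2 - 136*d - 36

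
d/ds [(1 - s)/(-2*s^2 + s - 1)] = (2*s^2 - s - (s - 1)*(4*s - 1) + 1)/(2*s^2 - s + 1)^2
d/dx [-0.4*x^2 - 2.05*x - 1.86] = -0.8*x - 2.05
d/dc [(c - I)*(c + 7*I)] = 2*c + 6*I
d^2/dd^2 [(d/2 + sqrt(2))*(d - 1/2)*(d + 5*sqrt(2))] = 3*d - 1/2 + 7*sqrt(2)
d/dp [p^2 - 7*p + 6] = 2*p - 7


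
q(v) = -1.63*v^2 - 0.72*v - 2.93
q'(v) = -3.26*v - 0.72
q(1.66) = -8.62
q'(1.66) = -6.13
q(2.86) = -18.32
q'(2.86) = -10.04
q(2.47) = -14.65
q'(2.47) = -8.77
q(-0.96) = -3.74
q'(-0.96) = 2.41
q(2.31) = -13.29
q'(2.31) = -8.25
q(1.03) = -5.40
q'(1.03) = -4.08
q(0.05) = -2.97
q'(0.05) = -0.88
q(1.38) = -7.03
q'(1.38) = -5.22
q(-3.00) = -15.44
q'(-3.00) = 9.06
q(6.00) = -65.93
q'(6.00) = -20.28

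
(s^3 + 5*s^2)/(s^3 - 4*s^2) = (s + 5)/(s - 4)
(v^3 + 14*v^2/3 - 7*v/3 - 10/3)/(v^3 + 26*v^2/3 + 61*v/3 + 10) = (v - 1)/(v + 3)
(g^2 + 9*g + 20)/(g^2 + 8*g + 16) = (g + 5)/(g + 4)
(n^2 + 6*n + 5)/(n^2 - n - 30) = (n + 1)/(n - 6)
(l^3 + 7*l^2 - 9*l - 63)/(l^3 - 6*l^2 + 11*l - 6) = (l^2 + 10*l + 21)/(l^2 - 3*l + 2)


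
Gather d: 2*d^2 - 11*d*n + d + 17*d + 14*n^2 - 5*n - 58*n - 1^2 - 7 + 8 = 2*d^2 + d*(18 - 11*n) + 14*n^2 - 63*n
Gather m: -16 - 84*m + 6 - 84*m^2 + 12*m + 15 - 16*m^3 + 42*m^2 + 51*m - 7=-16*m^3 - 42*m^2 - 21*m - 2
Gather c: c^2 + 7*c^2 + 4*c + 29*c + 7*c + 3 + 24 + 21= 8*c^2 + 40*c + 48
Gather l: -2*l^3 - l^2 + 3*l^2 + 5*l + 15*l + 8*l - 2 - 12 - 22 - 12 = -2*l^3 + 2*l^2 + 28*l - 48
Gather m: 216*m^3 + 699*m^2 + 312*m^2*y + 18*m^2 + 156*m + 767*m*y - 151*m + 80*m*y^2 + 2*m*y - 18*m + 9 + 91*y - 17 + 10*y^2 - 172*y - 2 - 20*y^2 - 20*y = 216*m^3 + m^2*(312*y + 717) + m*(80*y^2 + 769*y - 13) - 10*y^2 - 101*y - 10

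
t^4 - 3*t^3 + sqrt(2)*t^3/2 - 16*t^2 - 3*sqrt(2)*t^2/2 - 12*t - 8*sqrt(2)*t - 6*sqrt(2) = (t - 6)*(t + 1)*(t + 2)*(t + sqrt(2)/2)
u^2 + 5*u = u*(u + 5)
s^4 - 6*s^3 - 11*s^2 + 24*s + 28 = (s - 7)*(s - 2)*(s + 1)*(s + 2)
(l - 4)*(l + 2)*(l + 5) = l^3 + 3*l^2 - 18*l - 40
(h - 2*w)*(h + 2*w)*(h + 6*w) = h^3 + 6*h^2*w - 4*h*w^2 - 24*w^3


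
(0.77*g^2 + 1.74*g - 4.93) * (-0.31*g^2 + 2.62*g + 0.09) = -0.2387*g^4 + 1.478*g^3 + 6.1564*g^2 - 12.76*g - 0.4437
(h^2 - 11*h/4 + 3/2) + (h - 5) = h^2 - 7*h/4 - 7/2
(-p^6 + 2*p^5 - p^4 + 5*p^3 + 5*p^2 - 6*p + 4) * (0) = 0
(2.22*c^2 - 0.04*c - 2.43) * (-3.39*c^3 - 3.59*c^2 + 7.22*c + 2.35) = -7.5258*c^5 - 7.8342*c^4 + 24.4097*c^3 + 13.6519*c^2 - 17.6386*c - 5.7105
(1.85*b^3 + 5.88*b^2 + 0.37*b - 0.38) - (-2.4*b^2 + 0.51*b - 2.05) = 1.85*b^3 + 8.28*b^2 - 0.14*b + 1.67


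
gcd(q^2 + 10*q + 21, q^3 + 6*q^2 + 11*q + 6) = q + 3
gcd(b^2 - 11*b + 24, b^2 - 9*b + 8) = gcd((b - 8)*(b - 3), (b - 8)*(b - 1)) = b - 8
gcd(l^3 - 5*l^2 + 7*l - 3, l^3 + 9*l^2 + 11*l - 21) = l - 1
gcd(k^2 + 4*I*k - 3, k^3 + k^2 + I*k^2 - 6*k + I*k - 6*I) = k + I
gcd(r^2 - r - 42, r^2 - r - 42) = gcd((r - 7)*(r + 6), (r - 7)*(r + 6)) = r^2 - r - 42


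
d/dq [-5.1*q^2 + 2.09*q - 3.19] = 2.09 - 10.2*q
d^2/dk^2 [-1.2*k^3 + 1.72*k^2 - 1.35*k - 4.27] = 3.44 - 7.2*k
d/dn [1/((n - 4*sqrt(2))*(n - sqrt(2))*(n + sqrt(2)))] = (-3*n^2 + 8*sqrt(2)*n + 2)/(n^6 - 8*sqrt(2)*n^5 + 28*n^4 + 32*sqrt(2)*n^3 - 124*n^2 - 32*sqrt(2)*n + 128)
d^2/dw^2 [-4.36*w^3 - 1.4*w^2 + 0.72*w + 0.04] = -26.16*w - 2.8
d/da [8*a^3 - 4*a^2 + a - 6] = 24*a^2 - 8*a + 1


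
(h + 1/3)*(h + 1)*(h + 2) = h^3 + 10*h^2/3 + 3*h + 2/3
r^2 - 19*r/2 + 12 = (r - 8)*(r - 3/2)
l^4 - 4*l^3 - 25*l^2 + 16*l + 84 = (l - 7)*(l - 2)*(l + 2)*(l + 3)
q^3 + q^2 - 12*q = q*(q - 3)*(q + 4)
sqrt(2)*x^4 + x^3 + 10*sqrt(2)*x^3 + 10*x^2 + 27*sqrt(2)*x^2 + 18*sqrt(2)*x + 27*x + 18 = (x + 3)*(x + 6)*(x + sqrt(2)/2)*(sqrt(2)*x + sqrt(2))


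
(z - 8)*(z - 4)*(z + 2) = z^3 - 10*z^2 + 8*z + 64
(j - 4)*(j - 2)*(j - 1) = j^3 - 7*j^2 + 14*j - 8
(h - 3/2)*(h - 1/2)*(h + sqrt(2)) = h^3 - 2*h^2 + sqrt(2)*h^2 - 2*sqrt(2)*h + 3*h/4 + 3*sqrt(2)/4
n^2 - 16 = (n - 4)*(n + 4)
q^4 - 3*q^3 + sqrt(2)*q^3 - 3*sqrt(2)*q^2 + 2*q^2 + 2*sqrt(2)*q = q*(q - 2)*(q - 1)*(q + sqrt(2))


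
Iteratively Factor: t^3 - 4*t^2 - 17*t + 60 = (t - 5)*(t^2 + t - 12) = (t - 5)*(t + 4)*(t - 3)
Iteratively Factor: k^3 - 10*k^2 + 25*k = (k - 5)*(k^2 - 5*k) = k*(k - 5)*(k - 5)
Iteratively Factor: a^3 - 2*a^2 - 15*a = (a + 3)*(a^2 - 5*a) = (a - 5)*(a + 3)*(a)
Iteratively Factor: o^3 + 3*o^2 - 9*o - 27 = (o - 3)*(o^2 + 6*o + 9) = (o - 3)*(o + 3)*(o + 3)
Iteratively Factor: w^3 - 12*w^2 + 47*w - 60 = (w - 5)*(w^2 - 7*w + 12) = (w - 5)*(w - 3)*(w - 4)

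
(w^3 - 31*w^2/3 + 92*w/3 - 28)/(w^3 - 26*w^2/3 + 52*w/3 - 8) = (3*w - 7)/(3*w - 2)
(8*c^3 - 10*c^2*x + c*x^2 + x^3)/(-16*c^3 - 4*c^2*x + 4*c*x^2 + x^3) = (-c + x)/(2*c + x)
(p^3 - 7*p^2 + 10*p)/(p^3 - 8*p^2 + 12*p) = (p - 5)/(p - 6)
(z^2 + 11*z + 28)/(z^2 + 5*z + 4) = (z + 7)/(z + 1)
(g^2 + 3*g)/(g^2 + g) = (g + 3)/(g + 1)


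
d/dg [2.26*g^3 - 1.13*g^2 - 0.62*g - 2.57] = 6.78*g^2 - 2.26*g - 0.62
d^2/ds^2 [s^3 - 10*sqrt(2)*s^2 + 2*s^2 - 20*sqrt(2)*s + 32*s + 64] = 6*s - 20*sqrt(2) + 4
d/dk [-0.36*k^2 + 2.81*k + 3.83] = 2.81 - 0.72*k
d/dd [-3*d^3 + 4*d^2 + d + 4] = -9*d^2 + 8*d + 1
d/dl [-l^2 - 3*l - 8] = -2*l - 3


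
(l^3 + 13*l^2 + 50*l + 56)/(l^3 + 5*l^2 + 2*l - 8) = (l + 7)/(l - 1)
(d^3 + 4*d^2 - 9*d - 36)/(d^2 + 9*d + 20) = (d^2 - 9)/(d + 5)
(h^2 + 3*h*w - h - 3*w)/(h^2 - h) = (h + 3*w)/h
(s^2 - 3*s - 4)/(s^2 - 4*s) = (s + 1)/s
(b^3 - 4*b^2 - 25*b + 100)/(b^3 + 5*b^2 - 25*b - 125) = (b - 4)/(b + 5)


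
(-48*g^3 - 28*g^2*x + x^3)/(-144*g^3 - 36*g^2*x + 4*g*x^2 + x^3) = (2*g + x)/(6*g + x)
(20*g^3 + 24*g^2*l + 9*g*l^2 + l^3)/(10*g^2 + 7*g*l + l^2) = 2*g + l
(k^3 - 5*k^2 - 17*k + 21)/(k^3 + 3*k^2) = 1 - 8/k + 7/k^2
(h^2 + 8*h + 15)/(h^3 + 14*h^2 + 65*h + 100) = (h + 3)/(h^2 + 9*h + 20)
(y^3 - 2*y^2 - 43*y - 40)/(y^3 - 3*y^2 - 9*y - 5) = (y^2 - 3*y - 40)/(y^2 - 4*y - 5)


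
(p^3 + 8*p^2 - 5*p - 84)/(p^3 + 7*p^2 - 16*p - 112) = (p - 3)/(p - 4)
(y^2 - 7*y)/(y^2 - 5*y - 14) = y/(y + 2)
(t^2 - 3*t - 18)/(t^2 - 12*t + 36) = (t + 3)/(t - 6)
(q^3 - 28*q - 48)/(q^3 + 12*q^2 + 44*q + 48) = (q - 6)/(q + 6)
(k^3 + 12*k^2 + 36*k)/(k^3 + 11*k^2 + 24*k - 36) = k/(k - 1)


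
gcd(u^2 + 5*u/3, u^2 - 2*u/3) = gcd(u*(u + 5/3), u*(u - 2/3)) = u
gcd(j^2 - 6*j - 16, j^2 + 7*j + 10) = j + 2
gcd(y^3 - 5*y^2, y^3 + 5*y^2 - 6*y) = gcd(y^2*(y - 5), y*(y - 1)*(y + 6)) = y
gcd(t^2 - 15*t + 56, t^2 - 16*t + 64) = t - 8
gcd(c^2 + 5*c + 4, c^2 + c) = c + 1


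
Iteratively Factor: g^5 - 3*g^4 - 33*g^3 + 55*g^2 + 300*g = (g - 5)*(g^4 + 2*g^3 - 23*g^2 - 60*g) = (g - 5)*(g + 3)*(g^3 - g^2 - 20*g) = (g - 5)*(g + 3)*(g + 4)*(g^2 - 5*g) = (g - 5)^2*(g + 3)*(g + 4)*(g)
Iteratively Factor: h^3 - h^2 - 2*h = (h + 1)*(h^2 - 2*h) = (h - 2)*(h + 1)*(h)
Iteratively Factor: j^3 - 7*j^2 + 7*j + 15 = (j + 1)*(j^2 - 8*j + 15) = (j - 5)*(j + 1)*(j - 3)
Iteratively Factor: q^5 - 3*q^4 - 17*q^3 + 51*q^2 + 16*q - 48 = (q - 4)*(q^4 + q^3 - 13*q^2 - q + 12) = (q - 4)*(q - 3)*(q^3 + 4*q^2 - q - 4) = (q - 4)*(q - 3)*(q + 1)*(q^2 + 3*q - 4) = (q - 4)*(q - 3)*(q + 1)*(q + 4)*(q - 1)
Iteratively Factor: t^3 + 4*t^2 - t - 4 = (t - 1)*(t^2 + 5*t + 4) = (t - 1)*(t + 1)*(t + 4)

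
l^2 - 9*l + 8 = (l - 8)*(l - 1)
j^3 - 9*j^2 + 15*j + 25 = (j - 5)^2*(j + 1)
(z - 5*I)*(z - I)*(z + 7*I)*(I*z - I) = I*z^4 - z^3 - I*z^3 + z^2 + 37*I*z^2 + 35*z - 37*I*z - 35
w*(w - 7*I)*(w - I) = w^3 - 8*I*w^2 - 7*w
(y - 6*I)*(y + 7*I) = y^2 + I*y + 42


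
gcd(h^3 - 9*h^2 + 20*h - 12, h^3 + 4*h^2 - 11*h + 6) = h - 1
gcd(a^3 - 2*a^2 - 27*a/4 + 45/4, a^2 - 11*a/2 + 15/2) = a - 3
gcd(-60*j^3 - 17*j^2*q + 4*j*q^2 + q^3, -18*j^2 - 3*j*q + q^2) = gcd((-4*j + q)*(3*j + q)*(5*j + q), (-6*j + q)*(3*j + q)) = 3*j + q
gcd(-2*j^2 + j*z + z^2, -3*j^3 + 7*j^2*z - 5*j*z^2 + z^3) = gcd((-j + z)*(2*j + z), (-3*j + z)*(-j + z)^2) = -j + z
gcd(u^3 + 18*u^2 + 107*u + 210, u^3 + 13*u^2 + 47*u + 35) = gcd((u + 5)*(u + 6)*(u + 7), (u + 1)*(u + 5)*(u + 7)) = u^2 + 12*u + 35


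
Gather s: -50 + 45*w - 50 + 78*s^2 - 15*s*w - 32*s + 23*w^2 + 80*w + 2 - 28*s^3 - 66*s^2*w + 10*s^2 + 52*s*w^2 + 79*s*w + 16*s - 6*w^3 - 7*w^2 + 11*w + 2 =-28*s^3 + s^2*(88 - 66*w) + s*(52*w^2 + 64*w - 16) - 6*w^3 + 16*w^2 + 136*w - 96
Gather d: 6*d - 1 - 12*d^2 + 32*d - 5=-12*d^2 + 38*d - 6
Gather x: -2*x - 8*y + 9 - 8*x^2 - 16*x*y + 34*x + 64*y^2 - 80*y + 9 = -8*x^2 + x*(32 - 16*y) + 64*y^2 - 88*y + 18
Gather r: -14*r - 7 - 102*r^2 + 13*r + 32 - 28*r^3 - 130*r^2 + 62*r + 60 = -28*r^3 - 232*r^2 + 61*r + 85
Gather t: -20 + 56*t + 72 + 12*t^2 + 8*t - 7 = 12*t^2 + 64*t + 45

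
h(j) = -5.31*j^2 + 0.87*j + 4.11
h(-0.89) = -0.87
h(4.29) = -89.88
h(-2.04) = -19.76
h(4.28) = -89.44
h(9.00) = -418.17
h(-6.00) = -192.27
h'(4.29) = -44.69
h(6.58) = -220.07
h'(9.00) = -94.71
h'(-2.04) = 22.53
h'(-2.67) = 29.23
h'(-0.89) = 10.32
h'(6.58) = -69.01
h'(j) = 0.87 - 10.62*j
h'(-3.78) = 41.01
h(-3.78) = -75.05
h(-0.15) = 3.86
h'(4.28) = -44.58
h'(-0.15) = 2.46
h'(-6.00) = 64.59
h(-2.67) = -36.07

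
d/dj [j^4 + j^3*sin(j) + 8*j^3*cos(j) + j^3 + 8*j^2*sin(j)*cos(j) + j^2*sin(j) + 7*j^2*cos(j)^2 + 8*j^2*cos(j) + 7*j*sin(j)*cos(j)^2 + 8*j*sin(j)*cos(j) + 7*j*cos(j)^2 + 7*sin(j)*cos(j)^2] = -8*j^3*sin(j) + j^3*cos(j) + 4*j^3 - 5*j^2*sin(j) - 7*j^2*sin(2*j) + 25*j^2*cos(j) + 8*j^2*cos(2*j) + 3*j^2 + 2*j*sin(j) + j*sin(2*j) + 71*j*cos(j)/4 + 15*j*cos(2*j) + 21*j*cos(3*j)/4 + 7*j - 21*sin(j)/4 + 4*sin(2*j) + 7*sin(3*j)/4 + 7*sqrt(2)*sin(j + pi/4) - 21*cos(j)/4 + 7*cos(2*j)/2 + 21*cos(3*j)/4 + 7/2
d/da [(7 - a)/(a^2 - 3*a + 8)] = (-a^2 + 3*a + (a - 7)*(2*a - 3) - 8)/(a^2 - 3*a + 8)^2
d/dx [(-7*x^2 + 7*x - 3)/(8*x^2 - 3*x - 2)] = (-35*x^2 + 76*x - 23)/(64*x^4 - 48*x^3 - 23*x^2 + 12*x + 4)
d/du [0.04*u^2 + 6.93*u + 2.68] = 0.08*u + 6.93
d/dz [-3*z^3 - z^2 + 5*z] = -9*z^2 - 2*z + 5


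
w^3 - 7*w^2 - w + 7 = (w - 7)*(w - 1)*(w + 1)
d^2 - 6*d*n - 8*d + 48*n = (d - 8)*(d - 6*n)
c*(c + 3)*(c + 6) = c^3 + 9*c^2 + 18*c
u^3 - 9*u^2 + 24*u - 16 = (u - 4)^2*(u - 1)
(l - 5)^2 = l^2 - 10*l + 25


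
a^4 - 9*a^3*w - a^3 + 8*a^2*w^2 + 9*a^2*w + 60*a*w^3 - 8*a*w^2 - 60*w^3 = (a - 1)*(a - 6*w)*(a - 5*w)*(a + 2*w)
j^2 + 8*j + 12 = (j + 2)*(j + 6)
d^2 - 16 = (d - 4)*(d + 4)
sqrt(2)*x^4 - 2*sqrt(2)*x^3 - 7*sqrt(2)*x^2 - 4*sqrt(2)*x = x*(x - 4)*(x + 1)*(sqrt(2)*x + sqrt(2))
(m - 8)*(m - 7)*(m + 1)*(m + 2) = m^4 - 12*m^3 + 13*m^2 + 138*m + 112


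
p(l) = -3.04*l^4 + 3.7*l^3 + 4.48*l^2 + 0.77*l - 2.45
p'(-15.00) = 43403.87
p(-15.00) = -165393.50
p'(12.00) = -19305.79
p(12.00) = -55991.93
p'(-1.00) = 15.07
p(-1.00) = -5.48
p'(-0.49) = 0.48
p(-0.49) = -2.36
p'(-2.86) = 350.40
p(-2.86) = -257.96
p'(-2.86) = 350.40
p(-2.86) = -257.96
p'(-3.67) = 718.47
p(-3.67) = -679.32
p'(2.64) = -121.95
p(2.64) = -48.78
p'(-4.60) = 1378.04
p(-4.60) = -1632.49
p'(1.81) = -18.75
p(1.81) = 2.93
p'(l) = -12.16*l^3 + 11.1*l^2 + 8.96*l + 0.77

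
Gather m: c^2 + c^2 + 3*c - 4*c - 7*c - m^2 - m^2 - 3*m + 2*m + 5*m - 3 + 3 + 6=2*c^2 - 8*c - 2*m^2 + 4*m + 6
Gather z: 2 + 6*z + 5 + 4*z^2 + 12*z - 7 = 4*z^2 + 18*z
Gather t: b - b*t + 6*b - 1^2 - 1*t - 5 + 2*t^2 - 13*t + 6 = 7*b + 2*t^2 + t*(-b - 14)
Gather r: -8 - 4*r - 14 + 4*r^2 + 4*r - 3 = 4*r^2 - 25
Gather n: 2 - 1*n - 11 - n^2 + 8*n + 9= -n^2 + 7*n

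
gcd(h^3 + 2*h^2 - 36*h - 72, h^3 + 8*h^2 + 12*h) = h^2 + 8*h + 12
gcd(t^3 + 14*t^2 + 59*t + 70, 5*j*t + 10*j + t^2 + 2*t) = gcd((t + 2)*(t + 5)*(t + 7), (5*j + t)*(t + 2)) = t + 2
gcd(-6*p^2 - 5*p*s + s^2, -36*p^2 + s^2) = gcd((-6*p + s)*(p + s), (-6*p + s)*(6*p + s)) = 6*p - s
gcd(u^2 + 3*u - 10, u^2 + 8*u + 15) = u + 5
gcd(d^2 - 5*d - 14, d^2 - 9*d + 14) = d - 7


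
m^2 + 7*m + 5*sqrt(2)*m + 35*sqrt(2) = (m + 7)*(m + 5*sqrt(2))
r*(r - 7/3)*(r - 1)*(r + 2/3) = r^4 - 8*r^3/3 + r^2/9 + 14*r/9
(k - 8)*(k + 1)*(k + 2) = k^3 - 5*k^2 - 22*k - 16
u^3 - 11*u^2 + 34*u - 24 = (u - 6)*(u - 4)*(u - 1)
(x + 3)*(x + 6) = x^2 + 9*x + 18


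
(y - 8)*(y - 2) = y^2 - 10*y + 16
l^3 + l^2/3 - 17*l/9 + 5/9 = (l - 1)*(l - 1/3)*(l + 5/3)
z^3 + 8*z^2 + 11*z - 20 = (z - 1)*(z + 4)*(z + 5)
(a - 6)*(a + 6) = a^2 - 36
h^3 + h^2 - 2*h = h*(h - 1)*(h + 2)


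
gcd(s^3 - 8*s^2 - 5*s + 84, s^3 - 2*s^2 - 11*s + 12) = s^2 - s - 12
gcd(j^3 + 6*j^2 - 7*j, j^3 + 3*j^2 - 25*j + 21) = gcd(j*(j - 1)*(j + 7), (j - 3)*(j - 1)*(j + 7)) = j^2 + 6*j - 7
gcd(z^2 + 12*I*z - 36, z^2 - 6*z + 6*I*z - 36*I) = z + 6*I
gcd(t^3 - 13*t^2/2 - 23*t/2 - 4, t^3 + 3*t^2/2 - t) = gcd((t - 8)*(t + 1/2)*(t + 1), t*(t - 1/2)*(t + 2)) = 1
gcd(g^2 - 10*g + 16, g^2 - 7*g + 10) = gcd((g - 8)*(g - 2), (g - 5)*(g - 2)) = g - 2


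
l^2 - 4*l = l*(l - 4)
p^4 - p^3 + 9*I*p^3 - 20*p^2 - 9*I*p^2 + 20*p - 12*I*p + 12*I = (p - 1)*(p + I)*(p + 2*I)*(p + 6*I)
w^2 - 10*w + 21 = (w - 7)*(w - 3)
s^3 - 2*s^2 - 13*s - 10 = (s - 5)*(s + 1)*(s + 2)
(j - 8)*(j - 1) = j^2 - 9*j + 8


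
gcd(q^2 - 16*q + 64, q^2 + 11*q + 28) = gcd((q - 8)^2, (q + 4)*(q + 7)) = 1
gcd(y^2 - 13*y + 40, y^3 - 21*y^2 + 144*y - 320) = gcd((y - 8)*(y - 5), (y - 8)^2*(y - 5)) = y^2 - 13*y + 40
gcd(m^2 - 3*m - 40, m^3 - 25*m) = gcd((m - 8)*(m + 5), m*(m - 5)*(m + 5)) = m + 5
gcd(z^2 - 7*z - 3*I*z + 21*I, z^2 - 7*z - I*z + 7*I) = z - 7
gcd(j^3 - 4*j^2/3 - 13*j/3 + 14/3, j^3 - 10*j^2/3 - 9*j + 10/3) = j + 2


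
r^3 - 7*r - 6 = (r - 3)*(r + 1)*(r + 2)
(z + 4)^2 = z^2 + 8*z + 16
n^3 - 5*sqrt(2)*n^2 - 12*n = n*(n - 6*sqrt(2))*(n + sqrt(2))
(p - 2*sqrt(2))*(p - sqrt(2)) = p^2 - 3*sqrt(2)*p + 4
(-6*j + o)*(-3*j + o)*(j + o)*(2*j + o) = 36*j^4 + 36*j^3*o - 7*j^2*o^2 - 6*j*o^3 + o^4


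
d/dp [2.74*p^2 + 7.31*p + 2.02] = 5.48*p + 7.31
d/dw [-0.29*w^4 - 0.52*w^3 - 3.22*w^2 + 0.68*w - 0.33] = -1.16*w^3 - 1.56*w^2 - 6.44*w + 0.68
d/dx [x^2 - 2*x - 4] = 2*x - 2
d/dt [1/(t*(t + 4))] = 2*(-t - 2)/(t^2*(t^2 + 8*t + 16))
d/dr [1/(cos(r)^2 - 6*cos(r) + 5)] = 2*(cos(r) - 3)*sin(r)/(cos(r)^2 - 6*cos(r) + 5)^2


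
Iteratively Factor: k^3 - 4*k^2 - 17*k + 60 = (k - 3)*(k^2 - k - 20) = (k - 5)*(k - 3)*(k + 4)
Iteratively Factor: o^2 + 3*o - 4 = (o + 4)*(o - 1)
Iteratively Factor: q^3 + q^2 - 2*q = (q)*(q^2 + q - 2) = q*(q + 2)*(q - 1)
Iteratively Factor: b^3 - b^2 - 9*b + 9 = (b - 1)*(b^2 - 9) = (b - 1)*(b + 3)*(b - 3)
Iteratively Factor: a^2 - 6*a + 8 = (a - 4)*(a - 2)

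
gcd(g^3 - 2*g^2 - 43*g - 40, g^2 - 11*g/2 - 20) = g - 8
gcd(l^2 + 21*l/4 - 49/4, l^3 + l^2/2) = 1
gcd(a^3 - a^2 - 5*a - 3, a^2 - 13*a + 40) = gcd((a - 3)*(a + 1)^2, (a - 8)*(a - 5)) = 1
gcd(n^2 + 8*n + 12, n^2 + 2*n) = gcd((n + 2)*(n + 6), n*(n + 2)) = n + 2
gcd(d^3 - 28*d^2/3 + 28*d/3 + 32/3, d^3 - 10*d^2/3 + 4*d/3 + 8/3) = d^2 - 4*d/3 - 4/3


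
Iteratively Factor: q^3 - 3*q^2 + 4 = (q - 2)*(q^2 - q - 2) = (q - 2)*(q + 1)*(q - 2)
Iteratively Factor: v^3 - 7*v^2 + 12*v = (v - 3)*(v^2 - 4*v) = v*(v - 3)*(v - 4)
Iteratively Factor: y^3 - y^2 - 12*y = (y + 3)*(y^2 - 4*y) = y*(y + 3)*(y - 4)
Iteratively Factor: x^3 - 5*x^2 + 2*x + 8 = (x - 4)*(x^2 - x - 2) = (x - 4)*(x - 2)*(x + 1)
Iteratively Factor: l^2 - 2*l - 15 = (l - 5)*(l + 3)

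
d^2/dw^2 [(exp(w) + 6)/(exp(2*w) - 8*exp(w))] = (exp(3*w) + 32*exp(2*w) - 144*exp(w) + 384)*exp(-w)/(exp(3*w) - 24*exp(2*w) + 192*exp(w) - 512)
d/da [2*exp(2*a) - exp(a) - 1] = (4*exp(a) - 1)*exp(a)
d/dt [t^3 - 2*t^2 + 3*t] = 3*t^2 - 4*t + 3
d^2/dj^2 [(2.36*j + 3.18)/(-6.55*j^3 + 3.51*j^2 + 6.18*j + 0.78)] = (-607.4994*j^5 - 1311.61392*j^4 + 920.544888*j^3 + 392.584932*j^2 - 472.592016*j - 202.738968)/(281.011375*j^9 - 451.763325*j^8 - 553.322385*j^7 + 708.852339*j^6 + 629.661546*j^5 - 241.553286*j^4 - 325.591596*j^3 - 95.776668*j^2 - 11.279736*j - 0.474552)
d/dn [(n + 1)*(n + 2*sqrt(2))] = 2*n + 1 + 2*sqrt(2)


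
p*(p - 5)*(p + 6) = p^3 + p^2 - 30*p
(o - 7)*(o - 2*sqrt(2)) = o^2 - 7*o - 2*sqrt(2)*o + 14*sqrt(2)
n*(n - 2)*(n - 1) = n^3 - 3*n^2 + 2*n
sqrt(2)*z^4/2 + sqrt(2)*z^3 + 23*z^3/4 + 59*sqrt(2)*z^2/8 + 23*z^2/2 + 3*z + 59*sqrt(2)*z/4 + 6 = (z/2 + 1)*(z + 3*sqrt(2)/2)*(z + 4*sqrt(2))*(sqrt(2)*z + 1/2)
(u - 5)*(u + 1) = u^2 - 4*u - 5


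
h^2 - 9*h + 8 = (h - 8)*(h - 1)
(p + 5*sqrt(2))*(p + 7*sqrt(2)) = p^2 + 12*sqrt(2)*p + 70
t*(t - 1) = t^2 - t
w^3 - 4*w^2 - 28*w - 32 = (w - 8)*(w + 2)^2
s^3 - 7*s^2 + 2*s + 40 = (s - 5)*(s - 4)*(s + 2)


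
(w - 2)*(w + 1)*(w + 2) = w^3 + w^2 - 4*w - 4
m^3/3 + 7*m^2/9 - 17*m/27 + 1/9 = (m/3 + 1)*(m - 1/3)^2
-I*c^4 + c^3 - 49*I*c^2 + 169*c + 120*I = (c - 8*I)*(c + 3*I)*(c + 5*I)*(-I*c + 1)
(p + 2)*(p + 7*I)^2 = p^3 + 2*p^2 + 14*I*p^2 - 49*p + 28*I*p - 98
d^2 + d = d*(d + 1)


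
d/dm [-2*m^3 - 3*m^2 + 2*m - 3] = -6*m^2 - 6*m + 2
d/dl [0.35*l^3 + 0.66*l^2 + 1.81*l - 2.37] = 1.05*l^2 + 1.32*l + 1.81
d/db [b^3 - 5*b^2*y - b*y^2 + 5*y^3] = 3*b^2 - 10*b*y - y^2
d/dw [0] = 0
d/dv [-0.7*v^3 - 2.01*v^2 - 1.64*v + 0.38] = -2.1*v^2 - 4.02*v - 1.64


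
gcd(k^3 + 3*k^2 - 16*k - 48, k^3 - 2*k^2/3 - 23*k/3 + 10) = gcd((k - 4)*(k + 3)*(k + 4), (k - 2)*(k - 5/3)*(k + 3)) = k + 3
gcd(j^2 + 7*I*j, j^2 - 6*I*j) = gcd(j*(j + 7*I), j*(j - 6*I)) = j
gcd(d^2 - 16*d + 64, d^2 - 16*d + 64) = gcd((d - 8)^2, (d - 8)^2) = d^2 - 16*d + 64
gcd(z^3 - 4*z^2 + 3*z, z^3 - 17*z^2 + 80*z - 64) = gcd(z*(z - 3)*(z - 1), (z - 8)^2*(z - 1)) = z - 1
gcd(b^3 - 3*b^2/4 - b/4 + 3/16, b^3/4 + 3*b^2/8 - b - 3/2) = 1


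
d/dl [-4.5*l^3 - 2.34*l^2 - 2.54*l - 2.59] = -13.5*l^2 - 4.68*l - 2.54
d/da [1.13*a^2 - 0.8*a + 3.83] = 2.26*a - 0.8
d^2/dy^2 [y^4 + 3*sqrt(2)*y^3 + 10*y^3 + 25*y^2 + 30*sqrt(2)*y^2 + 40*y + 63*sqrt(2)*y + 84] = 12*y^2 + 18*sqrt(2)*y + 60*y + 50 + 60*sqrt(2)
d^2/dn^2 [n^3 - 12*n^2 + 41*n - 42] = 6*n - 24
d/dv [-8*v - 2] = -8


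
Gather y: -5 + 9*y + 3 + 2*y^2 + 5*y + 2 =2*y^2 + 14*y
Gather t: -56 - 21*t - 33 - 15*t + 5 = -36*t - 84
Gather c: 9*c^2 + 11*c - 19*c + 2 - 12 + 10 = 9*c^2 - 8*c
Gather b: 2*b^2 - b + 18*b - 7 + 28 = 2*b^2 + 17*b + 21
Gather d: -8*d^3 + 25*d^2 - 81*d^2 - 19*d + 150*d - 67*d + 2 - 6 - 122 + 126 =-8*d^3 - 56*d^2 + 64*d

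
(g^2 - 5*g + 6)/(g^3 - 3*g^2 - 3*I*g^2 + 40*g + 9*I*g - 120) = (g - 2)/(g^2 - 3*I*g + 40)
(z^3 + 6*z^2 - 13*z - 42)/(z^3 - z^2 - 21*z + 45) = (z^2 + 9*z + 14)/(z^2 + 2*z - 15)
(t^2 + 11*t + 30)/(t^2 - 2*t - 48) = (t + 5)/(t - 8)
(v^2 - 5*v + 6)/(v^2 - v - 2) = (v - 3)/(v + 1)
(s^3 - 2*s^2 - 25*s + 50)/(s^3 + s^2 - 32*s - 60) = (s^2 - 7*s + 10)/(s^2 - 4*s - 12)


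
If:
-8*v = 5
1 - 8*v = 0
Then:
No Solution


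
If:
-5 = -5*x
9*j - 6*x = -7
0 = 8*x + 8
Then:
No Solution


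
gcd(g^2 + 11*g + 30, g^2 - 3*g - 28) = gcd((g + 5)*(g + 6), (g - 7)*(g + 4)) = 1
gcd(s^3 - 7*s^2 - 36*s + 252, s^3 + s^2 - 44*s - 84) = s^2 - s - 42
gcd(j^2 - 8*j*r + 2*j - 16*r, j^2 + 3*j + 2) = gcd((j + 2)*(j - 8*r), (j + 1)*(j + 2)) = j + 2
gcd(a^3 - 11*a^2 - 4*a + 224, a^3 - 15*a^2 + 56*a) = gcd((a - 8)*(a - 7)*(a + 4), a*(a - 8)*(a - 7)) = a^2 - 15*a + 56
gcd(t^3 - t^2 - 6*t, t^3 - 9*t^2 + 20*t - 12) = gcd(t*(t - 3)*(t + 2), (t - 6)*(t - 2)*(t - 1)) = 1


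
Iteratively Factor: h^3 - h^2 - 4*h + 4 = (h + 2)*(h^2 - 3*h + 2) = (h - 2)*(h + 2)*(h - 1)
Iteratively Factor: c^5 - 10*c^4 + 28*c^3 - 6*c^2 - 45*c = (c + 1)*(c^4 - 11*c^3 + 39*c^2 - 45*c) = c*(c + 1)*(c^3 - 11*c^2 + 39*c - 45) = c*(c - 5)*(c + 1)*(c^2 - 6*c + 9) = c*(c - 5)*(c - 3)*(c + 1)*(c - 3)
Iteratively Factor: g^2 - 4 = (g + 2)*(g - 2)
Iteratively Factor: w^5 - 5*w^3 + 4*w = (w)*(w^4 - 5*w^2 + 4) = w*(w + 1)*(w^3 - w^2 - 4*w + 4) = w*(w + 1)*(w + 2)*(w^2 - 3*w + 2) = w*(w - 1)*(w + 1)*(w + 2)*(w - 2)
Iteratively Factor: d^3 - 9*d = (d - 3)*(d^2 + 3*d) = d*(d - 3)*(d + 3)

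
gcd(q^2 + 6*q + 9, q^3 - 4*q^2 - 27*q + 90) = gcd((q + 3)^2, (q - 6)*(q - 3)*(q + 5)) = 1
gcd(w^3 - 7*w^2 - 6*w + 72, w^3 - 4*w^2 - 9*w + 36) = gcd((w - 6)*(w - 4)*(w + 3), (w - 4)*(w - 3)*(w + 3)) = w^2 - w - 12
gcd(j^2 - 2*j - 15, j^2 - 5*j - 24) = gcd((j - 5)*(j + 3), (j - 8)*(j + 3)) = j + 3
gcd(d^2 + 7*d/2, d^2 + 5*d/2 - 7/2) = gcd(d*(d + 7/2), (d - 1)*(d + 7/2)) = d + 7/2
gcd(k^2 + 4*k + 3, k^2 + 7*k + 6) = k + 1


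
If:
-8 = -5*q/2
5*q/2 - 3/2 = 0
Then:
No Solution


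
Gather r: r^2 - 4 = r^2 - 4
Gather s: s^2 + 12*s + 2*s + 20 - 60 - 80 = s^2 + 14*s - 120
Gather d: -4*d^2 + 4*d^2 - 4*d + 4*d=0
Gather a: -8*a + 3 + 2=5 - 8*a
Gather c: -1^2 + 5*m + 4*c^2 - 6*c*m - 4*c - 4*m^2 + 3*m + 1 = 4*c^2 + c*(-6*m - 4) - 4*m^2 + 8*m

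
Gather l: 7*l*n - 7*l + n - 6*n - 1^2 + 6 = l*(7*n - 7) - 5*n + 5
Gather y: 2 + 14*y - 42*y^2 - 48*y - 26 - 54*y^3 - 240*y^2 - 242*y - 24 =-54*y^3 - 282*y^2 - 276*y - 48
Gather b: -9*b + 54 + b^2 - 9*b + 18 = b^2 - 18*b + 72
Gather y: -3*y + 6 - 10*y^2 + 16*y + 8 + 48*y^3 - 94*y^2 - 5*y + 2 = 48*y^3 - 104*y^2 + 8*y + 16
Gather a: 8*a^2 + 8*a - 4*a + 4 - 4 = 8*a^2 + 4*a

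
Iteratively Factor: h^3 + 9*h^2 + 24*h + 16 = (h + 4)*(h^2 + 5*h + 4) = (h + 4)^2*(h + 1)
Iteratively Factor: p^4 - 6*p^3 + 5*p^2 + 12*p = (p)*(p^3 - 6*p^2 + 5*p + 12) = p*(p + 1)*(p^2 - 7*p + 12) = p*(p - 4)*(p + 1)*(p - 3)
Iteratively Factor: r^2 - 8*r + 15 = (r - 3)*(r - 5)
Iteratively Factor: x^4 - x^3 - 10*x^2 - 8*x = (x + 2)*(x^3 - 3*x^2 - 4*x) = x*(x + 2)*(x^2 - 3*x - 4) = x*(x + 1)*(x + 2)*(x - 4)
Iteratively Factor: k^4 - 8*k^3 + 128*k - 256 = (k - 4)*(k^3 - 4*k^2 - 16*k + 64) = (k - 4)*(k + 4)*(k^2 - 8*k + 16) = (k - 4)^2*(k + 4)*(k - 4)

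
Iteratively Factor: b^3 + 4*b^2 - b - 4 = (b + 4)*(b^2 - 1) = (b + 1)*(b + 4)*(b - 1)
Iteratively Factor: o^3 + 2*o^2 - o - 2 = (o + 2)*(o^2 - 1) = (o + 1)*(o + 2)*(o - 1)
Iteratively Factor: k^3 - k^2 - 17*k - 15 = (k + 1)*(k^2 - 2*k - 15) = (k + 1)*(k + 3)*(k - 5)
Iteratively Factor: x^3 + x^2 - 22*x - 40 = (x + 2)*(x^2 - x - 20) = (x - 5)*(x + 2)*(x + 4)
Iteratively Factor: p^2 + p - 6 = (p + 3)*(p - 2)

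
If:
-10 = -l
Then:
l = 10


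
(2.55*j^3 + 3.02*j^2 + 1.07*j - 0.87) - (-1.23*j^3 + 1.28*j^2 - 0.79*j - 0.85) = 3.78*j^3 + 1.74*j^2 + 1.86*j - 0.02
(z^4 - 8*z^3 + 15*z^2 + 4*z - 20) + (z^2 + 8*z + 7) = z^4 - 8*z^3 + 16*z^2 + 12*z - 13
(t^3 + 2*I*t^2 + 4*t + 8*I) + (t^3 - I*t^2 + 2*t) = 2*t^3 + I*t^2 + 6*t + 8*I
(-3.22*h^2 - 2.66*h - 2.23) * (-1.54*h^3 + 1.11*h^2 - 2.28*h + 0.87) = 4.9588*h^5 + 0.522199999999999*h^4 + 7.8232*h^3 + 0.7881*h^2 + 2.7702*h - 1.9401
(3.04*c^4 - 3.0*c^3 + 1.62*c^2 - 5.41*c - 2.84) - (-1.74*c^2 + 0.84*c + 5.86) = 3.04*c^4 - 3.0*c^3 + 3.36*c^2 - 6.25*c - 8.7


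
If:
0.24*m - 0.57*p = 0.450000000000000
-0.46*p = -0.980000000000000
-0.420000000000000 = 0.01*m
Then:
No Solution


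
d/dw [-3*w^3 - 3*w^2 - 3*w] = -9*w^2 - 6*w - 3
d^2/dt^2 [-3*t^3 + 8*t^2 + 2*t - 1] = 16 - 18*t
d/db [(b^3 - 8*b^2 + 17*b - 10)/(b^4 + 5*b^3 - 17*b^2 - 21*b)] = (-b^6 + 16*b^5 - 28*b^4 - 172*b^3 + 607*b^2 - 340*b - 210)/(b^2*(b^6 + 10*b^5 - 9*b^4 - 212*b^3 + 79*b^2 + 714*b + 441))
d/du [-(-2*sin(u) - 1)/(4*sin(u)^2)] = -(sin(u) + 1)*cos(u)/(2*sin(u)^3)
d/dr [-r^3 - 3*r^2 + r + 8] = -3*r^2 - 6*r + 1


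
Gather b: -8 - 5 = -13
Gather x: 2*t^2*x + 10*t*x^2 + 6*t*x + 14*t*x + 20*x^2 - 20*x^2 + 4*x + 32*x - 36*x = 10*t*x^2 + x*(2*t^2 + 20*t)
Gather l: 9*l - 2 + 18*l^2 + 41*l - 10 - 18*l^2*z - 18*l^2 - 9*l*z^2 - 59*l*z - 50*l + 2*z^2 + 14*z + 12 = -18*l^2*z + l*(-9*z^2 - 59*z) + 2*z^2 + 14*z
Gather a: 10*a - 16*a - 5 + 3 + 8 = 6 - 6*a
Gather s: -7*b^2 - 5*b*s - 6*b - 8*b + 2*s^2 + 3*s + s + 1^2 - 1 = -7*b^2 - 14*b + 2*s^2 + s*(4 - 5*b)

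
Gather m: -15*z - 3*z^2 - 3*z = -3*z^2 - 18*z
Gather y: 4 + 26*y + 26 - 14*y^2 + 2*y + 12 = -14*y^2 + 28*y + 42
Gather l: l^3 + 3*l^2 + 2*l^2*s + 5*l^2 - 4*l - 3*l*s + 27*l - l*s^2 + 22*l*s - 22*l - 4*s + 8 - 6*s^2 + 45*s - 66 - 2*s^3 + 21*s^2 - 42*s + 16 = l^3 + l^2*(2*s + 8) + l*(-s^2 + 19*s + 1) - 2*s^3 + 15*s^2 - s - 42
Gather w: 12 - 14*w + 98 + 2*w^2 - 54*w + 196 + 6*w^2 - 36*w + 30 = 8*w^2 - 104*w + 336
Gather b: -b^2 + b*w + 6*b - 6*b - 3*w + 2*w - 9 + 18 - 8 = -b^2 + b*w - w + 1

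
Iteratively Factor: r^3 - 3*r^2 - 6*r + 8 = (r - 4)*(r^2 + r - 2) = (r - 4)*(r + 2)*(r - 1)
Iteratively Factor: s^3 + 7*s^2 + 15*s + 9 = (s + 3)*(s^2 + 4*s + 3) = (s + 1)*(s + 3)*(s + 3)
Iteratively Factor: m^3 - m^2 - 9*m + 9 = (m - 3)*(m^2 + 2*m - 3) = (m - 3)*(m - 1)*(m + 3)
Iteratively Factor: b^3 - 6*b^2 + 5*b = (b)*(b^2 - 6*b + 5) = b*(b - 1)*(b - 5)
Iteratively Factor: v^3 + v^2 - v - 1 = (v + 1)*(v^2 - 1) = (v - 1)*(v + 1)*(v + 1)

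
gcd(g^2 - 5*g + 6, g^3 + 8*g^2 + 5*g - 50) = g - 2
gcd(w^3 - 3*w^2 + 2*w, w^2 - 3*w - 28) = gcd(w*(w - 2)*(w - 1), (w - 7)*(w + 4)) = 1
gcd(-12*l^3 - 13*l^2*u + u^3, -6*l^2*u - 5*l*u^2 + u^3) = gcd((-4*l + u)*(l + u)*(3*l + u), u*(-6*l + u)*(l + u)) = l + u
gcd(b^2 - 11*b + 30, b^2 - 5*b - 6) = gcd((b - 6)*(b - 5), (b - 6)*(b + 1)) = b - 6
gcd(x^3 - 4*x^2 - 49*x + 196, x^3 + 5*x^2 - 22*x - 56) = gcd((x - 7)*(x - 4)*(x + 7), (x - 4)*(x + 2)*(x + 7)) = x^2 + 3*x - 28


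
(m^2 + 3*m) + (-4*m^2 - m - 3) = -3*m^2 + 2*m - 3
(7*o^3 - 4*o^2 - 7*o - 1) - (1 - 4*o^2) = 7*o^3 - 7*o - 2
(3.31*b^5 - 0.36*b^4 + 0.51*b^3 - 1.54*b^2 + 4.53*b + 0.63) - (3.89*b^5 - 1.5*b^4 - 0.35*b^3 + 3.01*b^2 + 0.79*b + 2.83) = -0.58*b^5 + 1.14*b^4 + 0.86*b^3 - 4.55*b^2 + 3.74*b - 2.2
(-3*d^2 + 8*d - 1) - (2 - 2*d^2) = -d^2 + 8*d - 3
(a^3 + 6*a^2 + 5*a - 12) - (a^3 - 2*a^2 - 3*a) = 8*a^2 + 8*a - 12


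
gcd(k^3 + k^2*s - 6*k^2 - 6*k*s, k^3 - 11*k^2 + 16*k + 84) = k - 6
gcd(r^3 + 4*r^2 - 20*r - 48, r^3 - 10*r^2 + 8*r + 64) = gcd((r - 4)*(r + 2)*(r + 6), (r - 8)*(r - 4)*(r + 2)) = r^2 - 2*r - 8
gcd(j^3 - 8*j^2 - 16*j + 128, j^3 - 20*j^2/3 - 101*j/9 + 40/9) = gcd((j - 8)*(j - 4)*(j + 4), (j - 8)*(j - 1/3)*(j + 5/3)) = j - 8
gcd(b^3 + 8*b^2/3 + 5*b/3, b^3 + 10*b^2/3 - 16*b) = b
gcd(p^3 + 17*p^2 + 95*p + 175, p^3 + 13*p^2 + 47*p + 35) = p^2 + 12*p + 35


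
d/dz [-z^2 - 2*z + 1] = -2*z - 2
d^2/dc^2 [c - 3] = 0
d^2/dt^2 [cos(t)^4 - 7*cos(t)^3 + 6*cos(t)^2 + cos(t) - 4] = 17*cos(t)/4 - 4*cos(2*t)^2 - 14*cos(2*t) + 63*cos(3*t)/4 + 2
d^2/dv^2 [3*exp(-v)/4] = 3*exp(-v)/4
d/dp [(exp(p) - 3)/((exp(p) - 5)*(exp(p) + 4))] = (-exp(2*p) + 6*exp(p) - 23)*exp(p)/(exp(4*p) - 2*exp(3*p) - 39*exp(2*p) + 40*exp(p) + 400)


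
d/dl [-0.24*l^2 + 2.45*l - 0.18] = 2.45 - 0.48*l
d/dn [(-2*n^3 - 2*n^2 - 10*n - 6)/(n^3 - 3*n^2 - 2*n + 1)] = 2*(4*n^4 + 14*n^3 - 7*n^2 - 20*n - 11)/(n^6 - 6*n^5 + 5*n^4 + 14*n^3 - 2*n^2 - 4*n + 1)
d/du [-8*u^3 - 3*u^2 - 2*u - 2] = -24*u^2 - 6*u - 2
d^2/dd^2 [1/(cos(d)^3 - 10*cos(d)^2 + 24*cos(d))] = ((99*cos(d) - 80*cos(2*d) + 9*cos(3*d))*(cos(d)^2 - 10*cos(d) + 24)*cos(d)/4 + 2*(3*cos(d)^2 - 20*cos(d) + 24)^2*sin(d)^2)/((cos(d)^2 - 10*cos(d) + 24)^3*cos(d)^3)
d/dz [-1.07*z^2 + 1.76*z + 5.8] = 1.76 - 2.14*z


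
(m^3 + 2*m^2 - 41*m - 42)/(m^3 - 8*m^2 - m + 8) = (m^2 + m - 42)/(m^2 - 9*m + 8)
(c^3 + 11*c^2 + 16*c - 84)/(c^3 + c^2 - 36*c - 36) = (c^2 + 5*c - 14)/(c^2 - 5*c - 6)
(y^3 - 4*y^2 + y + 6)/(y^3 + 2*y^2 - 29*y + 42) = (y + 1)/(y + 7)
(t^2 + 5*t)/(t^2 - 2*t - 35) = t/(t - 7)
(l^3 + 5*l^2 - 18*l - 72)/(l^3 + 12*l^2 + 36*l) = (l^2 - l - 12)/(l*(l + 6))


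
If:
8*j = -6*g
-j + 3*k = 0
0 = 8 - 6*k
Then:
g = -16/3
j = 4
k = 4/3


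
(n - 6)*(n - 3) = n^2 - 9*n + 18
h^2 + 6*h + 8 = (h + 2)*(h + 4)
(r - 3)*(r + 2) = r^2 - r - 6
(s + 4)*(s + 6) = s^2 + 10*s + 24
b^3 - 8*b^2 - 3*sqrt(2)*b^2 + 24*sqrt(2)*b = b*(b - 8)*(b - 3*sqrt(2))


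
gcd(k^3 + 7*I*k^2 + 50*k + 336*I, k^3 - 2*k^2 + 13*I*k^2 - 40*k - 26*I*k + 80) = k + 8*I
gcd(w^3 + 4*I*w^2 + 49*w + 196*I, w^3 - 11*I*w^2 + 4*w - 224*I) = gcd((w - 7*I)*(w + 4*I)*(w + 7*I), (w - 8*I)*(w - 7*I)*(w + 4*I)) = w^2 - 3*I*w + 28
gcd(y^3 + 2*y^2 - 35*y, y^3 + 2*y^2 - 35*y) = y^3 + 2*y^2 - 35*y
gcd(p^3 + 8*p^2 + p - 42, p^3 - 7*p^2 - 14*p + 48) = p^2 + p - 6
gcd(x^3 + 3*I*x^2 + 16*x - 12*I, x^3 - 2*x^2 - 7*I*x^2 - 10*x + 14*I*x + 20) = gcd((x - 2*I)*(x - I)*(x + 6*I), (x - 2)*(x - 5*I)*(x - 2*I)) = x - 2*I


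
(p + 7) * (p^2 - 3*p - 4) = p^3 + 4*p^2 - 25*p - 28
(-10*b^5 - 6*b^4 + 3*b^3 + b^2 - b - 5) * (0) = 0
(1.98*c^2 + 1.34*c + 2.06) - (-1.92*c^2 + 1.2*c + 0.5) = 3.9*c^2 + 0.14*c + 1.56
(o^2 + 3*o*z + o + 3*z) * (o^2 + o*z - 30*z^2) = o^4 + 4*o^3*z + o^3 - 27*o^2*z^2 + 4*o^2*z - 90*o*z^3 - 27*o*z^2 - 90*z^3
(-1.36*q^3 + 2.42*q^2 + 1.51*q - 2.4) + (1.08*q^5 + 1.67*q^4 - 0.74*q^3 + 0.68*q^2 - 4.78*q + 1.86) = 1.08*q^5 + 1.67*q^4 - 2.1*q^3 + 3.1*q^2 - 3.27*q - 0.54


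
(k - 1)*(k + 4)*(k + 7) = k^3 + 10*k^2 + 17*k - 28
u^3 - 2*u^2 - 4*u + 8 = (u - 2)^2*(u + 2)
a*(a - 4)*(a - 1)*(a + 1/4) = a^4 - 19*a^3/4 + 11*a^2/4 + a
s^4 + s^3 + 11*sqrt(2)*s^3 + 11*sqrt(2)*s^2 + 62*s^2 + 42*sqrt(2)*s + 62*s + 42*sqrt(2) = (s + 1)*(s + sqrt(2))*(s + 3*sqrt(2))*(s + 7*sqrt(2))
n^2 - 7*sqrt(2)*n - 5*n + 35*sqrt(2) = (n - 5)*(n - 7*sqrt(2))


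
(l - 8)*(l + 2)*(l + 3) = l^3 - 3*l^2 - 34*l - 48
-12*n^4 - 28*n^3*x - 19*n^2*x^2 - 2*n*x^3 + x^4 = (-6*n + x)*(n + x)^2*(2*n + x)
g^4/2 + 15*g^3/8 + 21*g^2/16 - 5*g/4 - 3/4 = (g/2 + 1)*(g - 3/4)*(g + 1/2)*(g + 2)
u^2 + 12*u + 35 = (u + 5)*(u + 7)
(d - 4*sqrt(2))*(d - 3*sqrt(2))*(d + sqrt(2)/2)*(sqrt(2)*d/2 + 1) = sqrt(2)*d^4/2 - 11*d^3/2 + 2*sqrt(2)*d^2 + 29*d + 12*sqrt(2)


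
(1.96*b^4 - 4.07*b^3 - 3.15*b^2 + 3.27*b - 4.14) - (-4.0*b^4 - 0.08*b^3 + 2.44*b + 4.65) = 5.96*b^4 - 3.99*b^3 - 3.15*b^2 + 0.83*b - 8.79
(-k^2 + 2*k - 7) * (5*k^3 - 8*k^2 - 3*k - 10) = -5*k^5 + 18*k^4 - 48*k^3 + 60*k^2 + k + 70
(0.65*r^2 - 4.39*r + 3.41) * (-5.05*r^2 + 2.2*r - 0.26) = -3.2825*r^4 + 23.5995*r^3 - 27.0475*r^2 + 8.6434*r - 0.8866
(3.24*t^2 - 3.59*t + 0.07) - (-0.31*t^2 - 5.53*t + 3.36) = 3.55*t^2 + 1.94*t - 3.29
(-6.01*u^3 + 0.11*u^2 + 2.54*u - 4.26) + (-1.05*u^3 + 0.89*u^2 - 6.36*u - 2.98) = -7.06*u^3 + 1.0*u^2 - 3.82*u - 7.24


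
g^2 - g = g*(g - 1)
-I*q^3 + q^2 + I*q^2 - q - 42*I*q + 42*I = (q - 6*I)*(q + 7*I)*(-I*q + I)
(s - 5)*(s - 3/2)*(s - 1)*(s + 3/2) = s^4 - 6*s^3 + 11*s^2/4 + 27*s/2 - 45/4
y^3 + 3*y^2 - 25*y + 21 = (y - 3)*(y - 1)*(y + 7)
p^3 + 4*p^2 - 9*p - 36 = (p - 3)*(p + 3)*(p + 4)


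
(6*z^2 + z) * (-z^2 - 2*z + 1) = -6*z^4 - 13*z^3 + 4*z^2 + z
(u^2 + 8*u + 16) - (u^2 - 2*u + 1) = 10*u + 15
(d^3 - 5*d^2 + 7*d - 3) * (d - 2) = d^4 - 7*d^3 + 17*d^2 - 17*d + 6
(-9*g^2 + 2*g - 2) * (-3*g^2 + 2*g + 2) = 27*g^4 - 24*g^3 - 8*g^2 - 4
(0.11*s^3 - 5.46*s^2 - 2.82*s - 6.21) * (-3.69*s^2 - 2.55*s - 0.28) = -0.4059*s^5 + 19.8669*s^4 + 24.298*s^3 + 31.6347*s^2 + 16.6251*s + 1.7388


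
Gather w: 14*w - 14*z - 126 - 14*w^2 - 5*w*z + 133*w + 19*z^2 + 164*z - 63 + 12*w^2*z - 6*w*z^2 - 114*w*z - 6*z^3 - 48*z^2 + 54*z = w^2*(12*z - 14) + w*(-6*z^2 - 119*z + 147) - 6*z^3 - 29*z^2 + 204*z - 189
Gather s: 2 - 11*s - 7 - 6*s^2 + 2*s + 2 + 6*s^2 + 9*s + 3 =0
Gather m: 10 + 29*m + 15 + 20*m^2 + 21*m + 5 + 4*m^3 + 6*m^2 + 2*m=4*m^3 + 26*m^2 + 52*m + 30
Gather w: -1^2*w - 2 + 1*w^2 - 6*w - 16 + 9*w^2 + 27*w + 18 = 10*w^2 + 20*w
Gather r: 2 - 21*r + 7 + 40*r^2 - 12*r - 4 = 40*r^2 - 33*r + 5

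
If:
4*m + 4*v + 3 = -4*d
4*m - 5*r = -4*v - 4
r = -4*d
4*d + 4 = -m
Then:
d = -1/16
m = -15/4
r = 1/4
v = 49/16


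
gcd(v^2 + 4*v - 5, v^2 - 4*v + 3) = v - 1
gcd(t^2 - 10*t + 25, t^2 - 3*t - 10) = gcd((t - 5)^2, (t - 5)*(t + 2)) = t - 5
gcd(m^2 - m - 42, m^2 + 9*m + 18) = m + 6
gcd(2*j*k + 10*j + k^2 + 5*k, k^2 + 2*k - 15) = k + 5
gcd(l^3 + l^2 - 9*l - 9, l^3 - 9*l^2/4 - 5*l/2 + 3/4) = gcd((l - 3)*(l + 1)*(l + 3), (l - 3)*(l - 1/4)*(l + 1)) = l^2 - 2*l - 3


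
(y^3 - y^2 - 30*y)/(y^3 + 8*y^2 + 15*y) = (y - 6)/(y + 3)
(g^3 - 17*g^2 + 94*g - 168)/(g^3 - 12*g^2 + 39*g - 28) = (g - 6)/(g - 1)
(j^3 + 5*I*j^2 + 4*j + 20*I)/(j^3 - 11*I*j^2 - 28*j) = (j^3 + 5*I*j^2 + 4*j + 20*I)/(j*(j^2 - 11*I*j - 28))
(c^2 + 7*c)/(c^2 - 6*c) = (c + 7)/(c - 6)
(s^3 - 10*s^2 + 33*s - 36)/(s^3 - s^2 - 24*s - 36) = (-s^3 + 10*s^2 - 33*s + 36)/(-s^3 + s^2 + 24*s + 36)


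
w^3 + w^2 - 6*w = w*(w - 2)*(w + 3)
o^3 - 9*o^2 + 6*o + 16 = (o - 8)*(o - 2)*(o + 1)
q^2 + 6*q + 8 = (q + 2)*(q + 4)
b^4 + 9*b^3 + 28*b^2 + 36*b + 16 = (b + 1)*(b + 2)^2*(b + 4)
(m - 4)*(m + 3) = m^2 - m - 12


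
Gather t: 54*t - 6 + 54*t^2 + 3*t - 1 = 54*t^2 + 57*t - 7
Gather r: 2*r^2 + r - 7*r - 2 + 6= 2*r^2 - 6*r + 4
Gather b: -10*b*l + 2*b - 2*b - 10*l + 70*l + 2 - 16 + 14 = -10*b*l + 60*l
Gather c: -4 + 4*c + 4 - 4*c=0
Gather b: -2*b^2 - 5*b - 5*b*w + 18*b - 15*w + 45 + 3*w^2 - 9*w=-2*b^2 + b*(13 - 5*w) + 3*w^2 - 24*w + 45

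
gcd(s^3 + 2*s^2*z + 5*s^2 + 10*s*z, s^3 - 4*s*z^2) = s^2 + 2*s*z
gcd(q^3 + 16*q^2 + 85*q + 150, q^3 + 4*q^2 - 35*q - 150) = q^2 + 10*q + 25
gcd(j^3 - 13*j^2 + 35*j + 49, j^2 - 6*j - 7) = j^2 - 6*j - 7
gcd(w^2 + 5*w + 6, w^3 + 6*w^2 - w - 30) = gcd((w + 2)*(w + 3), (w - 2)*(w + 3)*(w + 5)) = w + 3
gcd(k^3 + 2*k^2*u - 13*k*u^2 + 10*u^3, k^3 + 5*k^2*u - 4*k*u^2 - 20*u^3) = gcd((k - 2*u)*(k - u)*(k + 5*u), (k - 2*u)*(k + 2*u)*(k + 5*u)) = -k^2 - 3*k*u + 10*u^2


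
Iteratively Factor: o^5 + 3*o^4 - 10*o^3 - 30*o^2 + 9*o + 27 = (o + 3)*(o^4 - 10*o^2 + 9) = (o + 3)^2*(o^3 - 3*o^2 - o + 3) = (o - 3)*(o + 3)^2*(o^2 - 1) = (o - 3)*(o + 1)*(o + 3)^2*(o - 1)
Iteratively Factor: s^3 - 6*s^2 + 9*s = (s - 3)*(s^2 - 3*s) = (s - 3)^2*(s)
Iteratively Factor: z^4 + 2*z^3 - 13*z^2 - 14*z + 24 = (z + 4)*(z^3 - 2*z^2 - 5*z + 6) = (z + 2)*(z + 4)*(z^2 - 4*z + 3) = (z - 3)*(z + 2)*(z + 4)*(z - 1)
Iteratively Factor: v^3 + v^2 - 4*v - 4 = (v - 2)*(v^2 + 3*v + 2) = (v - 2)*(v + 2)*(v + 1)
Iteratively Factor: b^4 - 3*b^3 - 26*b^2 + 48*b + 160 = (b + 2)*(b^3 - 5*b^2 - 16*b + 80) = (b - 5)*(b + 2)*(b^2 - 16) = (b - 5)*(b - 4)*(b + 2)*(b + 4)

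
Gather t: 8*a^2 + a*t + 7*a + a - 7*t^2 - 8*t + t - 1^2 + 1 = 8*a^2 + 8*a - 7*t^2 + t*(a - 7)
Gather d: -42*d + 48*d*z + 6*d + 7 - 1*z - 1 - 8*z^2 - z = d*(48*z - 36) - 8*z^2 - 2*z + 6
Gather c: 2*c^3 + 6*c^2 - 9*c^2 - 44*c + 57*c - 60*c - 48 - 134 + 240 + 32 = 2*c^3 - 3*c^2 - 47*c + 90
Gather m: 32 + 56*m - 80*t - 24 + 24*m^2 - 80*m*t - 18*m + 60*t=24*m^2 + m*(38 - 80*t) - 20*t + 8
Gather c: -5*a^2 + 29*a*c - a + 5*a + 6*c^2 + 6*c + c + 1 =-5*a^2 + 4*a + 6*c^2 + c*(29*a + 7) + 1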